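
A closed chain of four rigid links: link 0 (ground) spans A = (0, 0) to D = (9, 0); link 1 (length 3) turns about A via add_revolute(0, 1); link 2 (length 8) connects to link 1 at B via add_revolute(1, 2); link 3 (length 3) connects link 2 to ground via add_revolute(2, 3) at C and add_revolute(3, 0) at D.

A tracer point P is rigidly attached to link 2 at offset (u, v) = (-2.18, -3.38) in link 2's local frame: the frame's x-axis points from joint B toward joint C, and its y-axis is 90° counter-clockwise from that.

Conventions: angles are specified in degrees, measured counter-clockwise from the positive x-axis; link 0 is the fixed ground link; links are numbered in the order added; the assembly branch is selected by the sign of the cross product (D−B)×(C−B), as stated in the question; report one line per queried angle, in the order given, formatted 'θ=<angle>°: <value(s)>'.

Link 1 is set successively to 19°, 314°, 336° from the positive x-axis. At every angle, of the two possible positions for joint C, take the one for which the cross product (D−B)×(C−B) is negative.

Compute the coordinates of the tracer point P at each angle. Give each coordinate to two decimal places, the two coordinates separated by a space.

A=(0,0), D=(9.00,0)
θ=19°: B = A + 3.00·(cos19°, sin19°) = (2.8366, 0.9767)
θ=19°: |BD| = 6.2404
θ=19°: circle(B,8.00) ∩ circle(D,3.00): a=7.5270, h=2.7101
θ=19°:   candidates: C₊=(10.6949,2.4753) cross=16.912; C₋=(9.8466,-2.8781) cross=-16.912
θ=19°:   branch - wants cross < 0 → take C=(9.8466,-2.8781) (cross=-16.912)
θ=19°: ex = (C−B)/|BC| = (0.8763,-0.4818); ey = (0.4818,0.8763)
θ=19°: P = B + -2.18·ex + -3.38·ey = (-0.7023,-0.9346)
θ=314°: B = A + 3.00·(cos314°, sin314°) = (2.0840, -2.1580)
θ=314°: |BD| = 7.2449
θ=314°: circle(B,8.00) ∩ circle(D,3.00): a=7.4182, h=2.9950
θ=314°:   candidates: C₊=(8.2734,2.9107) cross=21.698; C₋=(10.0576,-2.8074) cross=-21.698
θ=314°:   branch - wants cross < 0 → take C=(10.0576,-2.8074) (cross=-21.698)
θ=314°: ex = (C−B)/|BC| = (0.9967,-0.0812); ey = (0.0812,0.9967)
θ=314°: P = B + -2.18·ex + -3.38·ey = (-0.3632,-5.3499)
θ=336°: B = A + 3.00·(cos336°, sin336°) = (2.7406, -1.2202)
θ=336°: |BD| = 6.3772
θ=336°: circle(B,8.00) ∩ circle(D,3.00): a=7.5008, h=2.7816
θ=336°:   candidates: C₊=(9.5707,2.9452) cross=17.739; C₋=(10.6351,-2.5152) cross=-17.739
θ=336°:   branch - wants cross < 0 → take C=(10.6351,-2.5152) (cross=-17.739)
θ=336°: ex = (C−B)/|BC| = (0.9868,-0.1619); ey = (0.1619,0.9868)
θ=336°: P = B + -2.18·ex + -3.38·ey = (0.0422,-4.2027)

θ=19°: -0.70 -0.93
θ=314°: -0.36 -5.35
θ=336°: 0.04 -4.20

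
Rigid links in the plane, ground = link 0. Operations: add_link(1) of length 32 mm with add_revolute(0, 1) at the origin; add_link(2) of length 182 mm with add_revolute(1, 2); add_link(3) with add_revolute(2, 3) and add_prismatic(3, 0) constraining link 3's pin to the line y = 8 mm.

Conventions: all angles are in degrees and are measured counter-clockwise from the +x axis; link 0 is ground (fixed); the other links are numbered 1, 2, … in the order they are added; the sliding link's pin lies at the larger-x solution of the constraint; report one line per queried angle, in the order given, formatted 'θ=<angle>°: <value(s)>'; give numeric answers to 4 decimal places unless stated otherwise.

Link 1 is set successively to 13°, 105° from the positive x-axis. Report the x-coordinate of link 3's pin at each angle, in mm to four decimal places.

geometry: r = 32 mm, L = 182 mm, e = 8 mm
θ=13°: crank pin P = (r cos θ, r sin θ) = (31.179842, 7.198434)
θ=13°: h = r sin θ − e = 7.198434 − 8 = -0.801566
θ=13°: x = r cos θ + √(L² − h²) = 31.179842 + 181.998235 = 213.178077
θ=105°: crank pin P = (r cos θ, r sin θ) = (-8.282209, 30.909626)
θ=105°: h = r sin θ − e = 30.909626 − 8 = 22.909626
θ=105°: x = r cos θ + √(L² − h²) = -8.282209 + 180.552344 = 172.270135

θ=13°: 213.1781
θ=105°: 172.2701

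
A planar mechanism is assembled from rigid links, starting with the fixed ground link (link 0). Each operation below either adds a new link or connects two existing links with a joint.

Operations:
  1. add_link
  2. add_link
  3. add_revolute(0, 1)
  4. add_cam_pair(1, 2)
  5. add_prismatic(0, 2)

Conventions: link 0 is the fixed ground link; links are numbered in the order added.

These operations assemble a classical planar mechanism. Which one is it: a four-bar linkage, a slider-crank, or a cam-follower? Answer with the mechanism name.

links: 3 (incl. ground); joints: 1 revolute, 1 prismatic, 1 higher (cam) pair, forming one closed loop
3 links, revolute + prismatic + higher pair in one loop → cam-follower

cam-follower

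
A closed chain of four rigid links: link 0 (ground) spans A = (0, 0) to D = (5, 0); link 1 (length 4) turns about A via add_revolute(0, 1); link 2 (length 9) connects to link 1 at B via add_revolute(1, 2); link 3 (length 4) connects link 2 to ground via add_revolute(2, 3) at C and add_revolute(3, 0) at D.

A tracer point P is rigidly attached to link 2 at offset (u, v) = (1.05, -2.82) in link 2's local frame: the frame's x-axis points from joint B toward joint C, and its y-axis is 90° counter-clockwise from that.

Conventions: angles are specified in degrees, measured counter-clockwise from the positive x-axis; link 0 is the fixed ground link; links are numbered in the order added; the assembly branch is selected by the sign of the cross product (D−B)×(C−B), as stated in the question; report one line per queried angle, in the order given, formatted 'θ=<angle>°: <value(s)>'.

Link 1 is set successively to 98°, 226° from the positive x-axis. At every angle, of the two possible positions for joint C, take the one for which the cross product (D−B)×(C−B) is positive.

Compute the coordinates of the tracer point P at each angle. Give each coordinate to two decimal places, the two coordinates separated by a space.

A=(0,0), D=(5.00,0)
θ=98°: B = A + 4.00·(cos98°, sin98°) = (-0.5567, 3.9611)
θ=98°: |BD| = 6.8240
θ=98°: circle(B,9.00) ∩ circle(D,4.00): a=8.1746, h=3.7651
θ=98°:   candidates: C₊=(8.2853,2.2819) cross=25.693; C₋=(3.9143,-3.8498) cross=-25.693
θ=98°:   branch + wants cross > 0 → take C=(8.2853,2.2819) (cross=25.693)
θ=98°: ex = (C−B)/|BC| = (0.9824,-0.1866); ey = (0.1866,0.9824)
θ=98°: P = B + 1.05·ex + -2.82·ey = (-0.0513,0.9947)
θ=226°: B = A + 4.00·(cos226°, sin226°) = (-2.7786, -2.8774)
θ=226°: |BD| = 8.2938
θ=226°: circle(B,9.00) ∩ circle(D,4.00): a=8.0655, h=3.9935
θ=226°:   candidates: C₊=(3.4005,3.6663) cross=33.121; C₋=(6.1714,-3.8246) cross=-33.121
θ=226°:   branch + wants cross > 0 → take C=(3.4005,3.6663) (cross=33.121)
θ=226°: ex = (C−B)/|BC| = (0.6866,0.7271); ey = (-0.7271,0.6866)
θ=226°: P = B + 1.05·ex + -2.82·ey = (-0.0074,-4.0501)

θ=98°: -0.05 0.99
θ=226°: -0.01 -4.05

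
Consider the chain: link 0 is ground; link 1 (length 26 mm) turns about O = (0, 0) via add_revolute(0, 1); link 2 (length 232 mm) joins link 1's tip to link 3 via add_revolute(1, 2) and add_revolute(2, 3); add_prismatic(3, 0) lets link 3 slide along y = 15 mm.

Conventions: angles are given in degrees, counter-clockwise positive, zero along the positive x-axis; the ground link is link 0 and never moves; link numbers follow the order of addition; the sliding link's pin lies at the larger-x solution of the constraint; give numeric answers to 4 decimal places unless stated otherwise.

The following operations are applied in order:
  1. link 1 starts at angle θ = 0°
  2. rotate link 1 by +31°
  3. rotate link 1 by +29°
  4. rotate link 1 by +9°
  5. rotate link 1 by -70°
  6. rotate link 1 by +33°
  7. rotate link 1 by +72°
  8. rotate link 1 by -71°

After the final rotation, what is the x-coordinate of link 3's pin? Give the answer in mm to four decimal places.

geometry: r = 26 mm, L = 232 mm, e = 15 mm; θ starts at 0°
rotate link 1 by +31°: θ ← 0° +31° = 31°
rotate link 1 by +29°: θ ← 31° +29° = 60°
rotate link 1 by +9°: θ ← 60° +9° = 69°
rotate link 1 by -70°: θ ← 69° -70° = -1°
rotate link 1 by +33°: θ ← -1° +33° = 32°
rotate link 1 by +72°: θ ← 32° +72° = 104°
rotate link 1 by -71°: θ ← 104° -71° = 33°
crank pin P = (r cos θ, r sin θ) = (21.805435, 14.160615)
h = r sin θ − e = 14.160615 − 15 = -0.839385
x = r cos θ + √(L² − h²) = 21.805435 + 231.998482 = 253.803916

253.8039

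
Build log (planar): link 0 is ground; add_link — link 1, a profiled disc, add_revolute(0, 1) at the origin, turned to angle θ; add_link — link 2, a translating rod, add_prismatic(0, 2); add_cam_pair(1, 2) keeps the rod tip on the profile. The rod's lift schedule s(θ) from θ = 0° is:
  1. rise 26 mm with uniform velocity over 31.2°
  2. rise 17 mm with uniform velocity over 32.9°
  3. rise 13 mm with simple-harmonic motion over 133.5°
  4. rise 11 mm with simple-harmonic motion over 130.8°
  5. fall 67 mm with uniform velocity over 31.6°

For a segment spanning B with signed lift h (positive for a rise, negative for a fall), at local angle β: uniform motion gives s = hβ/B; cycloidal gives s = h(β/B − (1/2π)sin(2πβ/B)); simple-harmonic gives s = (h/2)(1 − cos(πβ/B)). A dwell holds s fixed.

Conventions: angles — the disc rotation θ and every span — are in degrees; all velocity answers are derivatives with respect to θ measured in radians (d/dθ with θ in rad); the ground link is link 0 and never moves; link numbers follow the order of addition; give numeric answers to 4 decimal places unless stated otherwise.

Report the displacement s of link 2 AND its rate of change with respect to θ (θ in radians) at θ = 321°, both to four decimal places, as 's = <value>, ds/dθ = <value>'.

seg 1 [0°–31.2°] uniform, h=26: full span → s += 26 → s = 26.0000
seg 2 [31.2°–64.1°] uniform, h=17: full span → s += 17 → s = 43.0000
seg 3 [64.1°–197.6°] simple-harmonic, h=13: full span → s += 13 → s = 56.0000
seg 4 [197.6°–328.4°] simple-harmonic, h=11: θ=321° here. β=123.4, B=130.8. 11/2·(1 − cos(π·0.9434)) = 10.9134 → s = 66.9134
velocity in seg [197.6°–328.4°] (simple-harmonic), θ in radians: β = 123.4° = 2.1537 rad, B = 130.8° = 2.2829 rad; ds/dθ = (πh/(2B)) sin(πβ/B) = (π·11/(2·2.2829)) sin(π·0.9434) = 1.338173 mm/rad

s = 66.9134, ds/dθ = 1.3382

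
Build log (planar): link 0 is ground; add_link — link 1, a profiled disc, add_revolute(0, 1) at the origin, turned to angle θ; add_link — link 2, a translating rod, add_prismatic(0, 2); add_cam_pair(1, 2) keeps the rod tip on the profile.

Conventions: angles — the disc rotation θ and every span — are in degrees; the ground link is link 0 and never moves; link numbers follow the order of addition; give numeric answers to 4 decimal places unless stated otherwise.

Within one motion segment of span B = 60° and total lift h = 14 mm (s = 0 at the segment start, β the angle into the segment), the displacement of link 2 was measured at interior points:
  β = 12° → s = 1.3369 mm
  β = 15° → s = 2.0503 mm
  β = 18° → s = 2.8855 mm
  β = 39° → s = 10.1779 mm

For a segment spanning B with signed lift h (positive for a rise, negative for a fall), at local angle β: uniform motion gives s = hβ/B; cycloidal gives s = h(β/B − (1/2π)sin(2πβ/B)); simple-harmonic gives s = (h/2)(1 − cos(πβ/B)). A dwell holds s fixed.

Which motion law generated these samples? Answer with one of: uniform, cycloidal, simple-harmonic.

candidates at β/B = r: uniform s = h·r (linear in β); cycloidal s = h·(r − sin(2πr)/(2π)); simple-harmonic s = (h/2)(1 − cos(πr))
β=12°: printed 1.3369 | uniform 2.8000, cycloidal 0.6809, simple-harmonic 1.3369
β=15°: printed 2.0503 | uniform 3.5000, cycloidal 1.2718, simple-harmonic 2.0503
β=18°: printed 2.8855 | uniform 4.2000, cycloidal 2.0809, simple-harmonic 2.8855
β=39°: printed 10.1779 | uniform 9.1000, cycloidal 10.9026, simple-harmonic 10.1779
only one law matches every sample → simple-harmonic

simple-harmonic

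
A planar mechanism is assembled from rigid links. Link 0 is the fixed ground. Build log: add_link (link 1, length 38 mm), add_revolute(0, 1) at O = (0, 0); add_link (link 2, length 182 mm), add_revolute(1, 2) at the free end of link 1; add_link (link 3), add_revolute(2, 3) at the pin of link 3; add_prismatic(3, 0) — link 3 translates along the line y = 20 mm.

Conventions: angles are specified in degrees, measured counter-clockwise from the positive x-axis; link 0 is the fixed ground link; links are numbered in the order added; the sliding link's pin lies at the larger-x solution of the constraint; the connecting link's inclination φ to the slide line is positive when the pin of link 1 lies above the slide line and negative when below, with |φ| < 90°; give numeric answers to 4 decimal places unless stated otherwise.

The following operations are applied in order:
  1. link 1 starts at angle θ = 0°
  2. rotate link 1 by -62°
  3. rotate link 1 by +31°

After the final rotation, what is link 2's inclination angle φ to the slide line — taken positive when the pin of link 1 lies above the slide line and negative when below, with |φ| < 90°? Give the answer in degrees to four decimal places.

geometry: r = 38 mm, L = 182 mm, e = 20 mm; θ starts at 0°
rotate link 1 by -62°: θ ← 0° -62° = -62°
rotate link 1 by +31°: θ ← -62° +31° = -31°
h = r sin θ − e = -19.571447 − 20 = -39.571447
sin φ = h / L = -39.571447 / 182 = -0.21742553
φ = arcsin(-0.21742553) = -12.557867°

-12.5579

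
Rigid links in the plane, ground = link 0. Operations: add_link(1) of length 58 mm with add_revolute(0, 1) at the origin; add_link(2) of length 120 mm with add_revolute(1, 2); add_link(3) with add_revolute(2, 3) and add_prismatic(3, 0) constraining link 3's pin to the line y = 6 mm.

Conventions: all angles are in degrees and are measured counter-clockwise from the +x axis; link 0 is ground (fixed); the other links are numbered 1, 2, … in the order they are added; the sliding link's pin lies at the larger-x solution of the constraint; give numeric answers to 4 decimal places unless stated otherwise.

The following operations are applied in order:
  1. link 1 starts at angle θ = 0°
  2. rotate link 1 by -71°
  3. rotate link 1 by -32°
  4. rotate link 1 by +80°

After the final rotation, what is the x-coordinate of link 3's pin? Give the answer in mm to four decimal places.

geometry: r = 58 mm, L = 120 mm, e = 6 mm; θ starts at 0°
rotate link 1 by -71°: θ ← 0° -71° = -71°
rotate link 1 by -32°: θ ← -71° -32° = -103°
rotate link 1 by +80°: θ ← -103° +80° = -23°
crank pin P = (r cos θ, r sin θ) = (53.389282, -22.662405)
h = r sin θ − e = -22.662405 − 6 = -28.662405
x = r cos θ + √(L² − h²) = 53.389282 + 116.526677 = 169.915959

169.9160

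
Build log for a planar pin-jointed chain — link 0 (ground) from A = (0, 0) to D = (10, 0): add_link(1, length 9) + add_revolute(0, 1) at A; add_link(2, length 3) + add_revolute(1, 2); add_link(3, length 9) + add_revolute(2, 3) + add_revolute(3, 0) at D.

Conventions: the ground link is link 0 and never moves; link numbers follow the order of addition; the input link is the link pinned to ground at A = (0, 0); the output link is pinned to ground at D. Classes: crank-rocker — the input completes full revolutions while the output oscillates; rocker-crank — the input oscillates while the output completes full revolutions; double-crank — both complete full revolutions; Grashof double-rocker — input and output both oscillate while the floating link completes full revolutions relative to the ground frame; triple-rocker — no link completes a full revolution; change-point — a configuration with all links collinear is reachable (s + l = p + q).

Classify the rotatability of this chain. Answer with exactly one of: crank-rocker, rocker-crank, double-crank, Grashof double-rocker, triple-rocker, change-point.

lengths: ground=10, input=9, coupler=3, output=9
sorted: s=3 (shortest), l=10 (longest), p+q=18
s + l = 13 vs p + q = 18
s + l < p + q (Grashof) with shortest = coupler link → Grashof double-rocker

Grashof double-rocker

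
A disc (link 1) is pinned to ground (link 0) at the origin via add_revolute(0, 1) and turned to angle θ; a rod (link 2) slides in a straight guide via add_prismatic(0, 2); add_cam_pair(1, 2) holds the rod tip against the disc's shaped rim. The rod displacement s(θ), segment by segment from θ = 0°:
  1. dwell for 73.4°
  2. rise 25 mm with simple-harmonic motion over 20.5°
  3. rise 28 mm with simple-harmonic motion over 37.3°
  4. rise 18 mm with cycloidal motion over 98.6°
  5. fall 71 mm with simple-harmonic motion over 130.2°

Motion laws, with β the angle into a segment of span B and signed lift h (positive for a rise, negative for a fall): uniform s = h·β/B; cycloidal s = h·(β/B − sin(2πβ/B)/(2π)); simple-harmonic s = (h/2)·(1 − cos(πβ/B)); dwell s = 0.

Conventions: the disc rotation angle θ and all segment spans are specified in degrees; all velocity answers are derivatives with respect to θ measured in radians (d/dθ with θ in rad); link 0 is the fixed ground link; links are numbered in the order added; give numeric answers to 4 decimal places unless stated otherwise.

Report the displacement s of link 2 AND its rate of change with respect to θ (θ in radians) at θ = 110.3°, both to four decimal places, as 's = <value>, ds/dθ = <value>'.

segment 1 (0° to 73.4°, dwell): s unchanged at 0.0000
segment 2 (73.4° to 93.9°, simple-harmonic, h = 25) is passed completely: s = 0.0000 + (25) = 25.0000
θ = 110.3° falls in segment 3 (93.9° to 131.2°, simple-harmonic, h = 28): β = 110.3 − 93.9 = 16.4°, B = 37.3°; Δs = 28/2·(1 − cos(π·0.4397)) = 11.3628; s = 25.0000 + 11.3628 = 36.3628
velocity in seg [93.9°–131.2°] (simple-harmonic), θ in radians: β = 16.4° = 0.2862 rad, B = 37.3° = 0.6510 rad; ds/dθ = (πh/(2B)) sin(πβ/B) = (π·28/(2·0.6510)) sin(π·0.4397) = 66.350814 mm/rad

s = 36.3628, ds/dθ = 66.3508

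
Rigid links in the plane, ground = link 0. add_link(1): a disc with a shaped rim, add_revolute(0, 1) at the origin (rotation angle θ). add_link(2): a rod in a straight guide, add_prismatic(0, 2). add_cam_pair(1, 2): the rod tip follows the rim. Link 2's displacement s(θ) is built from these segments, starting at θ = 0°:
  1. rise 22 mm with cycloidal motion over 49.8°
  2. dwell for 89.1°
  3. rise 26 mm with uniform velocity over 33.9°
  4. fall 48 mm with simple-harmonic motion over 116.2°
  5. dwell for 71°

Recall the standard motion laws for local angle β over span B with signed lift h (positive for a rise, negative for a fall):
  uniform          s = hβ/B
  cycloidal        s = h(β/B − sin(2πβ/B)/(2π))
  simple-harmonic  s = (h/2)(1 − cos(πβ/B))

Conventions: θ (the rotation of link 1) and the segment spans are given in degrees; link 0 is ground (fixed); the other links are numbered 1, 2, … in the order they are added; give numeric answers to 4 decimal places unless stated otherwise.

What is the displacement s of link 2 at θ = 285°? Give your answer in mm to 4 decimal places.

segment 1 (0° to 49.8°, cycloidal, h = 22) is passed completely: s = 0.0000 + (22) = 22.0000
segment 2 (49.8° to 138.9°, dwell): s unchanged at 22.0000
segment 3 (138.9° to 172.8°, uniform, h = 26) is passed completely: s = 22.0000 + (26) = 48.0000
θ = 285° falls in segment 4 (172.8° to 289°, simple-harmonic, h = -48): β = 285 − 172.8 = 112.2°, B = 116.2°; Δs = -48/2·(1 − cos(π·0.9656)) = -47.8598; s = 48.0000 − 47.8598 = 0.1402

0.1402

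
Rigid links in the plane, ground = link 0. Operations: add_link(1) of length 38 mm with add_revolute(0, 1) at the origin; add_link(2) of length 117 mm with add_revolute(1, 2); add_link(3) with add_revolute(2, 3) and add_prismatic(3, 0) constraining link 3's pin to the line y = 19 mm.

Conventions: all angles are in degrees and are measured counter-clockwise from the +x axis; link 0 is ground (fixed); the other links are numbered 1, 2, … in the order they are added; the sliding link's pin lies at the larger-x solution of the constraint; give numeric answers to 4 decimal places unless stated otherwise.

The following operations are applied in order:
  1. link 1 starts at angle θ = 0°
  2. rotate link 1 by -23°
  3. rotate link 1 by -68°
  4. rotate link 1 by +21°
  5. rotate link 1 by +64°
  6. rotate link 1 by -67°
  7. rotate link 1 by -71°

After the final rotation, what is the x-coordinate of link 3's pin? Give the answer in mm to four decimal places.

geometry: r = 38 mm, L = 117 mm, e = 19 mm; θ starts at 0°
rotate link 1 by -23°: θ ← 0° -23° = -23°
rotate link 1 by -68°: θ ← -23° -68° = -91°
rotate link 1 by +21°: θ ← -91° +21° = -70°
rotate link 1 by +64°: θ ← -70° +64° = -6°
rotate link 1 by -67°: θ ← -6° -67° = -73°
rotate link 1 by -71°: θ ← -73° -71° = -144°
crank pin P = (r cos θ, r sin θ) = (-30.742646, -22.335840)
h = r sin θ − e = -22.335840 − 19 = -41.335840
x = r cos θ + √(L² − h²) = -30.742646 + 109.454778 = 78.712132

78.7121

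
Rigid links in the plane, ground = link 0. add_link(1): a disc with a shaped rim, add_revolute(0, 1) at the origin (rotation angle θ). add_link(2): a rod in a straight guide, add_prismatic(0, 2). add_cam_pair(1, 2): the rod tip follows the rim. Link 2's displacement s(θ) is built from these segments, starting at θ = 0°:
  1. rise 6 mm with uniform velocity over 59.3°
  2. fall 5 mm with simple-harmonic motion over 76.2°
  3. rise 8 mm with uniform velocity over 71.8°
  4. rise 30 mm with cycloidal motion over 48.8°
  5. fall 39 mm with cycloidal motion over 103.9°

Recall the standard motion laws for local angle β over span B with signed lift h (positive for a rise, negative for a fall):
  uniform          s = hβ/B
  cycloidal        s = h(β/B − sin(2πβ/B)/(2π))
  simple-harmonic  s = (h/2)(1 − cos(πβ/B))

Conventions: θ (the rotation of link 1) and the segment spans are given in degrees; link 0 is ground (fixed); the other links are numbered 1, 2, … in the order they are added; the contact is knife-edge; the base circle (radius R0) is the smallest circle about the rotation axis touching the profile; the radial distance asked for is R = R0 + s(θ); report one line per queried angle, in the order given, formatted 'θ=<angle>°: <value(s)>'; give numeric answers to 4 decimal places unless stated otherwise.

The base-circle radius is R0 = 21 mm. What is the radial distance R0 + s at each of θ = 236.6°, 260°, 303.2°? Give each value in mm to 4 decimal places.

segment 1 (0° to 59.3°, uniform, h = 6) is passed completely: s = 0.0000 + (6) = 6.0000
segment 2 (59.3° to 135.5°, simple-harmonic, h = -5) is passed completely: s = 6.0000 + (-5) = 1.0000
segment 3 (135.5° to 207.3°, uniform, h = 8) is passed completely: s = 1.0000 + (8) = 9.0000
θ = 236.6° falls in segment 4 (207.3° to 256.1°, cycloidal, h = 30): β = 236.6 − 207.3 = 29.3°, B = 48.8°; Δs = 30·(0.6004 − sin(2π·0.6004)/(2π)) = 20.8287; s = 9.0000 + 20.8287 = 29.8287
segment 4 (207.3° to 256.1°, cycloidal, h = 30) is passed completely: s = 9.0000 + (30) = 39.0000
θ = 260° falls in segment 5 (256.1° to 360°, cycloidal, h = -39): β = 260 − 256.1 = 3.9°, B = 103.9°; Δs = -39·(0.0375 − sin(2π·0.0375)/(2π)) = -0.0135; s = 39.0000 − 0.0135 = 38.9865
θ = 303.2° falls in segment 5 (256.1° to 360°, cycloidal, h = -39): β = 303.2 − 256.1 = 47.1°, B = 103.9°; Δs = -39·(0.4533 − sin(2π·0.4533)/(2π)) = -15.8850; s = 39.0000 − 15.8850 = 23.1150
θ=236.6°: R = R0 + s = 21 + 29.8287 = 50.8287
θ=260°: R = R0 + s = 21 + 38.9865 = 59.9865
θ=303.2°: R = R0 + s = 21 + 23.1150 = 44.1150

θ=236.6°: 50.8287
θ=260°: 59.9865
θ=303.2°: 44.1150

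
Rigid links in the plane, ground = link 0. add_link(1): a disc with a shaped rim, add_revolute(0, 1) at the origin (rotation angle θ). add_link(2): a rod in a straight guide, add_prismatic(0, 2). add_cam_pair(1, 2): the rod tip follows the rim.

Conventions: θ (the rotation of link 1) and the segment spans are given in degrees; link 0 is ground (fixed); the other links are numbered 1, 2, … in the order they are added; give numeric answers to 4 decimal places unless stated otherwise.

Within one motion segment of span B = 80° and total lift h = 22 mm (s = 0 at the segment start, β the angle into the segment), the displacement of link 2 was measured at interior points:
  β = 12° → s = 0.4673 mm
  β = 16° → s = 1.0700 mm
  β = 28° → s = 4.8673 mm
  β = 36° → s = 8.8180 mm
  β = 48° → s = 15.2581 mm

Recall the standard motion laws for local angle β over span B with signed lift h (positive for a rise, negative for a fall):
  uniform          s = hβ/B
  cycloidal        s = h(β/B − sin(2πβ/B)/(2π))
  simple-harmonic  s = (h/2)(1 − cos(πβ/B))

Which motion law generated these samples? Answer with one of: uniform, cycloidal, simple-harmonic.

candidates at β/B = r: uniform s = h·r (linear in β); cycloidal s = h·(r − sin(2πr)/(2π)); simple-harmonic s = (h/2)(1 − cos(πr))
β=12°: printed 0.4673 | uniform 3.3000, cycloidal 0.4673, simple-harmonic 1.1989
β=16°: printed 1.0700 | uniform 4.4000, cycloidal 1.0700, simple-harmonic 2.1008
β=28°: printed 4.8673 | uniform 7.7000, cycloidal 4.8673, simple-harmonic 6.0061
β=36°: printed 8.8180 | uniform 9.9000, cycloidal 8.8180, simple-harmonic 9.2792
β=48°: printed 15.2581 | uniform 13.2000, cycloidal 15.2581, simple-harmonic 14.3992
only one law matches every sample → cycloidal

cycloidal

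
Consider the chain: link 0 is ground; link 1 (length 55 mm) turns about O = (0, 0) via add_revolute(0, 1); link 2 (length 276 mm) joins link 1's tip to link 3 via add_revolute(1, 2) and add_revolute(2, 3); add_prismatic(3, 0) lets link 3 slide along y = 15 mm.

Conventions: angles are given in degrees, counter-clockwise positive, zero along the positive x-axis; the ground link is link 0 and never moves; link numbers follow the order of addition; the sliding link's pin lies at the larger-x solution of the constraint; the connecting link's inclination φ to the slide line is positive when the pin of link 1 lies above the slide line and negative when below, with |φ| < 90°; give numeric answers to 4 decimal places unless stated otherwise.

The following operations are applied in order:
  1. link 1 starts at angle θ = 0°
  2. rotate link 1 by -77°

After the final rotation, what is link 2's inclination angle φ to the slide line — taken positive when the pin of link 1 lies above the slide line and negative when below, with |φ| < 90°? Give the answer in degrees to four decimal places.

geometry: r = 55 mm, L = 276 mm, e = 15 mm; θ starts at 0°
rotate link 1 by -77°: θ ← 0° -77° = -77°
h = r sin θ − e = -53.590354 − 15 = -68.590354
sin φ = h / L = -68.590354 / 276 = -0.24851577
φ = arcsin(-0.24851577) = -14.389701°

-14.3897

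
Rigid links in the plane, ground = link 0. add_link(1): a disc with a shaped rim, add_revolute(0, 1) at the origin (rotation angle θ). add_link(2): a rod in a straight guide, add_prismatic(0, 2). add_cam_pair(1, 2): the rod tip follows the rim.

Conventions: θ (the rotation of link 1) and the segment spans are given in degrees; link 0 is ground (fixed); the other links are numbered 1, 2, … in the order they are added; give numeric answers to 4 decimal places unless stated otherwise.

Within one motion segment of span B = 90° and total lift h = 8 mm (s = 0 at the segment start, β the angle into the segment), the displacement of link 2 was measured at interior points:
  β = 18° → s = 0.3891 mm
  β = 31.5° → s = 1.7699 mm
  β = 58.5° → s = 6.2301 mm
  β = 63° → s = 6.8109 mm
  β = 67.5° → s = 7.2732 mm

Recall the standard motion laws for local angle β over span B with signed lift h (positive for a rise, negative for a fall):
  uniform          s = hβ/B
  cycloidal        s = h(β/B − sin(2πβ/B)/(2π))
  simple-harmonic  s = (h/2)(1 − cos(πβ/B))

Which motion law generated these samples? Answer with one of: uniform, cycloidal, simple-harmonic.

candidates at β/B = r: uniform s = h·r (linear in β); cycloidal s = h·(r − sin(2πr)/(2π)); simple-harmonic s = (h/2)(1 − cos(πr))
β=18°: printed 0.3891 | uniform 1.6000, cycloidal 0.3891, simple-harmonic 0.7639
β=31.5°: printed 1.7699 | uniform 2.8000, cycloidal 1.7699, simple-harmonic 2.1840
β=58.5°: printed 6.2301 | uniform 5.2000, cycloidal 6.2301, simple-harmonic 5.8160
β=63°: printed 6.8109 | uniform 5.6000, cycloidal 6.8109, simple-harmonic 6.3511
β=67.5°: printed 7.2732 | uniform 6.0000, cycloidal 7.2732, simple-harmonic 6.8284
only one law matches every sample → cycloidal

cycloidal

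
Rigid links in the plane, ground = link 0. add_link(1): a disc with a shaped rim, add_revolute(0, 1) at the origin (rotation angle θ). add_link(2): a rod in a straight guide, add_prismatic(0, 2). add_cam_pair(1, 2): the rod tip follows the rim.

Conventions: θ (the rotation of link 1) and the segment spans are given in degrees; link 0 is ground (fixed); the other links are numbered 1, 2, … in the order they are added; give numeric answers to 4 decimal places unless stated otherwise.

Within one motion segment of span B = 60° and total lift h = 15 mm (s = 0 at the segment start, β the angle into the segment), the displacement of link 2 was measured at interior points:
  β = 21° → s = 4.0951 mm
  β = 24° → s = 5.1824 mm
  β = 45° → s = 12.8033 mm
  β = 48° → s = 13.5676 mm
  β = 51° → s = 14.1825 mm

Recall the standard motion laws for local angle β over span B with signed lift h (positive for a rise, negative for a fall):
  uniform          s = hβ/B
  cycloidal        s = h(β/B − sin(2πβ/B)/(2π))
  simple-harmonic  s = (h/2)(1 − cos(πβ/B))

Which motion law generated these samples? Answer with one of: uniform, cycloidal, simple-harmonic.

candidates at β/B = r: uniform s = h·r (linear in β); cycloidal s = h·(r − sin(2πr)/(2π)); simple-harmonic s = (h/2)(1 − cos(πr))
β=21°: printed 4.0951 | uniform 5.2500, cycloidal 3.3186, simple-harmonic 4.0951
β=24°: printed 5.1824 | uniform 6.0000, cycloidal 4.5968, simple-harmonic 5.1824
β=45°: printed 12.8033 | uniform 11.2500, cycloidal 13.6373, simple-harmonic 12.8033
β=48°: printed 13.5676 | uniform 12.0000, cycloidal 14.2705, simple-harmonic 13.5676
β=51°: printed 14.1825 | uniform 12.7500, cycloidal 14.6814, simple-harmonic 14.1825
only one law matches every sample → simple-harmonic

simple-harmonic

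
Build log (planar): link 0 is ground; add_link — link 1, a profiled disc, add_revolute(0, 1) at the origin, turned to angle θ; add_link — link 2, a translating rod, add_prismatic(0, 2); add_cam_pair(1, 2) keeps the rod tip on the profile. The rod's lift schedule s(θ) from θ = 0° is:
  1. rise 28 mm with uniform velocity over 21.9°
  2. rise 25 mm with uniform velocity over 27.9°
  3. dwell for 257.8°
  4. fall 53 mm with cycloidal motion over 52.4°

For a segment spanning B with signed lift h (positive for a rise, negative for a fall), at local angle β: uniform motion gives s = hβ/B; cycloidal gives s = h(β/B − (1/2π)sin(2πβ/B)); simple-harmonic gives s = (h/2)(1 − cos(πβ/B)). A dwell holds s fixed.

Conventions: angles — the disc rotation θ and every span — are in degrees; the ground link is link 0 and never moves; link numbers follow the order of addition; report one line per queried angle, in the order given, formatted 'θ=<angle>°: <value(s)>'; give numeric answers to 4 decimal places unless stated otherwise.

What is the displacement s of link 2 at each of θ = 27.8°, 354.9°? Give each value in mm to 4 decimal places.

seg 1 [0°–21.9°] uniform, h=28: full span → s += 28 → s = 28.0000
seg 2 [21.9°–49.8°] uniform, h=25: θ=27.8° here. β=5.9, B=27.9. 25·5.9/27.9 = 5.2867 → s = 33.2867
seg 2 [21.9°–49.8°] uniform, h=25: full span → s += 25 → s = 53.0000
seg 3 [49.8°–307.6°] dwell: s stays 53.0000
seg 4 [307.6°–360°] cycloidal, h=-53: θ=354.9° here. β=47.3, B=52.4. -53·(0.9027 − sin(2π·0.9027)/(2π)) = -52.6844 → s = 0.3156

θ=27.8°: 33.2867
θ=354.9°: 0.3156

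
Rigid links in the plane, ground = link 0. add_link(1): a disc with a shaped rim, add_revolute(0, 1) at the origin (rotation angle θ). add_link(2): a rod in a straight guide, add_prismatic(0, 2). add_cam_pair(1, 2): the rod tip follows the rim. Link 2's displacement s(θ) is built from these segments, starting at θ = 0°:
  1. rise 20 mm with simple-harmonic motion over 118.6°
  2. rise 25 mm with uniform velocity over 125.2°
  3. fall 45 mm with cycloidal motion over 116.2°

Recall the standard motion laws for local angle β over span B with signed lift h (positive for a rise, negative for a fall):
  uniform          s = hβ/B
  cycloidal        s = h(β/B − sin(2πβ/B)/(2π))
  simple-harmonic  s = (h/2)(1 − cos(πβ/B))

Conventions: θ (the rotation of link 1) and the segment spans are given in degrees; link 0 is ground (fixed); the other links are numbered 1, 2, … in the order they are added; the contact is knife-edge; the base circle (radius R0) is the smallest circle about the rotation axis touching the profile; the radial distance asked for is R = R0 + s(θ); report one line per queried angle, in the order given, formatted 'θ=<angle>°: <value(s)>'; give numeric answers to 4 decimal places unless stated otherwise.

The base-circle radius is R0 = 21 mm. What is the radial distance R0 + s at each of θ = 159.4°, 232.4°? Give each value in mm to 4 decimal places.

segment 1 (0° to 118.6°, simple-harmonic, h = 20) is passed completely: s = 0.0000 + (20) = 20.0000
θ = 159.4° falls in segment 2 (118.6° to 243.8°, uniform, h = 25): β = 159.4 − 118.6 = 40.8°, B = 125.2°; Δs = 25·40.8/125.2 = 8.1470; s = 20.0000 + 8.1470 = 28.1470
θ = 232.4° falls in segment 2 (118.6° to 243.8°, uniform, h = 25): β = 232.4 − 118.6 = 113.8°, B = 125.2°; Δs = 25·113.8/125.2 = 22.7236; s = 20.0000 + 22.7236 = 42.7236
θ=159.4°: R = R0 + s = 21 + 28.1470 = 49.1470
θ=232.4°: R = R0 + s = 21 + 42.7236 = 63.7236

θ=159.4°: 49.1470
θ=232.4°: 63.7236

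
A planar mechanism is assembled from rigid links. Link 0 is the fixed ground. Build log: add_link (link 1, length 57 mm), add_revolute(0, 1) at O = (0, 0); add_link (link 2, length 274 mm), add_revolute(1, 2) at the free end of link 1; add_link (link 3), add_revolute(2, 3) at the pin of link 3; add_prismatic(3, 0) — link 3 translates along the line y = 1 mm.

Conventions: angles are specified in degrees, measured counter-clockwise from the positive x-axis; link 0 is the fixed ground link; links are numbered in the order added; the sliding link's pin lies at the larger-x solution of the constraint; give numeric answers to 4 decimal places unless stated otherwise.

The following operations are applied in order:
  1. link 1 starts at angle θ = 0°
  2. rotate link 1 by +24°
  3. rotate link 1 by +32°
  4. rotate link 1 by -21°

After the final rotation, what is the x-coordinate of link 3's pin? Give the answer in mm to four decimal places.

geometry: r = 57 mm, L = 274 mm, e = 1 mm; θ starts at 0°
rotate link 1 by +24°: θ ← 0° +24° = 24°
rotate link 1 by +32°: θ ← 24° +32° = 56°
rotate link 1 by -21°: θ ← 56° -21° = 35°
crank pin P = (r cos θ, r sin θ) = (46.691667, 32.693857)
h = r sin θ − e = 32.693857 − 1 = 31.693857
x = r cos θ + √(L² − h²) = 46.691667 + 272.160797 = 318.852464

318.8525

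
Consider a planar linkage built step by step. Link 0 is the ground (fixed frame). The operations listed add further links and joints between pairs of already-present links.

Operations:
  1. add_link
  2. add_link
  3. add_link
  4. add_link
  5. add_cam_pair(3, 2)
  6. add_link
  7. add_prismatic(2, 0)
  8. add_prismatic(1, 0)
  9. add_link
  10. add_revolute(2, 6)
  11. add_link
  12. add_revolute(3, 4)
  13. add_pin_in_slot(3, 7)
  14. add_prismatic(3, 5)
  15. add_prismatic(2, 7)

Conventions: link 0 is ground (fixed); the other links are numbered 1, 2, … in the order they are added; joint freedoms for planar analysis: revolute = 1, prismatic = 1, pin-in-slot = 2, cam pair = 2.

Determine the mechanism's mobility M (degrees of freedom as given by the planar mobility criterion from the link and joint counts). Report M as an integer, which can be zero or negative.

(L,J1,J2)=(1,0,0); link0 fixed
link1: (2,0,0)
link2: (3,0,0)
link3: (4,0,0)
link4: (5,0,0)
C 3-2 [J2]: (5,0,1)
link5: (6,0,1)
P 2-0 [J1]: (6,1,1)
P 1-0 [J1]: (6,2,1)
link6: (7,2,1)
R 2-6 [J1]: (7,3,1)
link7: (8,3,1)
R 3-4 [J1]: (8,4,1)
PS 3-7 [J2]: (8,4,2)
P 3-5 [J1]: (8,5,2)
P 2-7 [J1]: (8,6,2)
Grübler: 3·7 − 2·6 − 2 = 7

M = 7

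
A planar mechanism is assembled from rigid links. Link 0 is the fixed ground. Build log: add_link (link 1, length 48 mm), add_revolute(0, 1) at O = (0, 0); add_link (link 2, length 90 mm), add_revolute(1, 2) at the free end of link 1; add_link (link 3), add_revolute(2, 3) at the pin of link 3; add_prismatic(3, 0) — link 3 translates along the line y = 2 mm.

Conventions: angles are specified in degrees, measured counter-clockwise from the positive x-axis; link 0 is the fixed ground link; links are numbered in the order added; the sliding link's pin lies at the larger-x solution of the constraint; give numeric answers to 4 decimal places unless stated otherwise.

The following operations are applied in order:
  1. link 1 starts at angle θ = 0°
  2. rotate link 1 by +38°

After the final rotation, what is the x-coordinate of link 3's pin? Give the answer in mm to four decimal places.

geometry: r = 48 mm, L = 90 mm, e = 2 mm; θ starts at 0°
rotate link 1 by +38°: θ ← 0° +38° = 38°
crank pin P = (r cos θ, r sin θ) = (37.824516, 29.551751)
h = r sin θ − e = 29.551751 − 2 = 27.551751
x = r cos θ + √(L² − h²) = 37.824516 + 85.679058 = 123.503574

123.5036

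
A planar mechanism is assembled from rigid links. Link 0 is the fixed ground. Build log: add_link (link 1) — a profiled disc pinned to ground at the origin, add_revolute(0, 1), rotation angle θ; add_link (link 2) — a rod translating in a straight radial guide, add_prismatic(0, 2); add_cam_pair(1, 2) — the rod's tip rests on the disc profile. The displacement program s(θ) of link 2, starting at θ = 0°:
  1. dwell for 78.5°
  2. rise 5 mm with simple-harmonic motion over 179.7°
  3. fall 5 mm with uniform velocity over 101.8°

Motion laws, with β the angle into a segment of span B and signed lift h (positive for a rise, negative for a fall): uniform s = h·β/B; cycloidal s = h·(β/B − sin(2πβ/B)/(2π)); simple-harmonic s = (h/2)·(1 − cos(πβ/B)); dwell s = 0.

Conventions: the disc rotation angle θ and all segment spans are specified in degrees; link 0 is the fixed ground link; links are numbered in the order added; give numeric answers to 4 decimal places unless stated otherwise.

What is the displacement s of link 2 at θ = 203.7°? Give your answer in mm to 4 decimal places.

seg 1 [0°–78.5°] dwell: s stays 0.0000
seg 2 [78.5°–258.2°] simple-harmonic, h=5: θ=203.7° here. β=125.2, B=179.7. 5/2·(1 − cos(π·0.6967)) = 3.9485 → s = 3.9485

3.9485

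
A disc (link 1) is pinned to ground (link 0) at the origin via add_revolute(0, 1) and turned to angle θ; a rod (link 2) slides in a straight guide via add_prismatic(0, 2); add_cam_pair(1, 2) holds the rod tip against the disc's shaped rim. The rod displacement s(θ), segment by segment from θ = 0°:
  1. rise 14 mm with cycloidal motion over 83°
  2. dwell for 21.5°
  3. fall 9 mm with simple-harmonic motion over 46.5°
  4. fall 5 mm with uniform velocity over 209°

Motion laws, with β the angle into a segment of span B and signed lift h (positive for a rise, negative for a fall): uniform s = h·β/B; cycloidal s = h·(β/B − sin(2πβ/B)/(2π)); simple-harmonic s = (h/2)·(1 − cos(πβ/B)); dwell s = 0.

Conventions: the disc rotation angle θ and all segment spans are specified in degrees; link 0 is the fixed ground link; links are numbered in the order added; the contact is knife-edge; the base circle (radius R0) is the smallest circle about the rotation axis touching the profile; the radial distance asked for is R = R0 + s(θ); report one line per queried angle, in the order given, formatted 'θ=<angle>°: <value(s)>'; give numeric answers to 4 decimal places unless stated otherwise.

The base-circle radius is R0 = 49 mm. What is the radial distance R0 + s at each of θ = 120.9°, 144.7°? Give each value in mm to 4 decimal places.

segment 1 (0° to 83°, cycloidal, h = 14) is passed completely: s = 0.0000 + (14) = 14.0000
segment 2 (83° to 104.5°, dwell): s unchanged at 14.0000
θ = 120.9° falls in segment 3 (104.5° to 151°, simple-harmonic, h = -9): β = 120.9 − 104.5 = 16.4°, B = 46.5°; Δs = -9/2·(1 − cos(π·0.3527)) = -2.4910; s = 14.0000 − 2.4910 = 11.5090
θ = 144.7° falls in segment 3 (104.5° to 151°, simple-harmonic, h = -9): β = 144.7 − 104.5 = 40.2°, B = 46.5°; Δs = -9/2·(1 − cos(π·0.8645)) = -8.5985; s = 14.0000 − 8.5985 = 5.4015
θ=120.9°: R = R0 + s = 49 + 11.5090 = 60.5090
θ=144.7°: R = R0 + s = 49 + 5.4015 = 54.4015

θ=120.9°: 60.5090
θ=144.7°: 54.4015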